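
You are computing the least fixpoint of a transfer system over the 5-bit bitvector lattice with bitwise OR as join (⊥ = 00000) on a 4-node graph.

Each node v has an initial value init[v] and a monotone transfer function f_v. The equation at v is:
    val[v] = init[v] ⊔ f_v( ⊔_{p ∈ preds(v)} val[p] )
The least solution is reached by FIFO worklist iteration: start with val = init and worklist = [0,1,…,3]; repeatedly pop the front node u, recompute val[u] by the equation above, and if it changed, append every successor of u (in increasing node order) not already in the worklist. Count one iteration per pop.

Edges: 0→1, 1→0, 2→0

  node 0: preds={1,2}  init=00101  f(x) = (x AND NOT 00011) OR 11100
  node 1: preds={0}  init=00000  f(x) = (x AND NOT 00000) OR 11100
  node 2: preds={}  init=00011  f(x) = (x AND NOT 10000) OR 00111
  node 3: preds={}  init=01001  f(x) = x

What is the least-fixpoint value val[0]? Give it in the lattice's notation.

Worklist (5 pops):
  #1 pop 0: in=00011 → 11101 (was 00101); enqueue []
  #2 pop 1: in=11101 → 11101 (was 00000); enqueue [0]
  #3 pop 2: in=00000 → 00111 (was 00011); enqueue []
  #4 pop 3: in=00000 → 01001 (no change)
  #5 pop 0: in=11111 → 11101 (no change)

Fixpoint:
  val[0] = 11101
  val[1] = 11101
  val[2] = 00111
  val[3] = 01001

11101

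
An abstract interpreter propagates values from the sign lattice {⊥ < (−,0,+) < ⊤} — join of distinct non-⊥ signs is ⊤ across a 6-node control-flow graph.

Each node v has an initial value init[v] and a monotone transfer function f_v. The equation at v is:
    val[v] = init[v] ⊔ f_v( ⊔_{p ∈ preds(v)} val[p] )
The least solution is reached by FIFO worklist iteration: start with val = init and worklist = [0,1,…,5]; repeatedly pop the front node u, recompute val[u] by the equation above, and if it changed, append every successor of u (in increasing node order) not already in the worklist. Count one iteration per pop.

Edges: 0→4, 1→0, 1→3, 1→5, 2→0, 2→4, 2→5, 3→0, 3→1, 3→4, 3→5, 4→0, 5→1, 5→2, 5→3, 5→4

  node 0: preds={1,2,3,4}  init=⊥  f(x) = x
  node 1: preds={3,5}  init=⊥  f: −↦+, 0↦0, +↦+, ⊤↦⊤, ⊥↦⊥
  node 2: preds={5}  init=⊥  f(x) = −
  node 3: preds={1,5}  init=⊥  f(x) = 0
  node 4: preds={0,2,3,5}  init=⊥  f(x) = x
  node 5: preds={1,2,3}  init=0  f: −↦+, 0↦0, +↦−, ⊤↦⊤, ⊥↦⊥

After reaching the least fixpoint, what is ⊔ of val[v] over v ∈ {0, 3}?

⊤

Trace (13 dequeues):
  [1] u=0 | in ⊥ | out ⊥ | ==
  [2] u=1 | in 0 | out 0 | prev ⊥ | push {0}
  [3] u=2 | in 0 | out − | prev ⊥ | push {}
  [4] u=3 | in 0 | out 0 | prev ⊥ | push {1}
  [5] u=4 | in ⊤ | out ⊤ | prev ⊥ | push {}
  [6] u=5 | in ⊤ | out ⊤ | prev 0 | push {2,3,4}
  [7] u=0 | in ⊤ | out ⊤ | prev ⊥ | push {}
  [8] u=1 | in ⊤ | out ⊤ | prev 0 | push {0,5}
  [9] u=2 | in ⊤ | out − | ==
  [10] u=3 | in ⊤ | out 0 | ==
  [11] u=4 | in ⊤ | out ⊤ | ==
  [12] u=0 | in ⊤ | out ⊤ | ==
  [13] u=5 | in ⊤ | out ⊤ | ==

Converged values:
  [0] ⊤
  [1] ⊤
  [2] −
  [3] 0
  [4] ⊤
  [5] ⊤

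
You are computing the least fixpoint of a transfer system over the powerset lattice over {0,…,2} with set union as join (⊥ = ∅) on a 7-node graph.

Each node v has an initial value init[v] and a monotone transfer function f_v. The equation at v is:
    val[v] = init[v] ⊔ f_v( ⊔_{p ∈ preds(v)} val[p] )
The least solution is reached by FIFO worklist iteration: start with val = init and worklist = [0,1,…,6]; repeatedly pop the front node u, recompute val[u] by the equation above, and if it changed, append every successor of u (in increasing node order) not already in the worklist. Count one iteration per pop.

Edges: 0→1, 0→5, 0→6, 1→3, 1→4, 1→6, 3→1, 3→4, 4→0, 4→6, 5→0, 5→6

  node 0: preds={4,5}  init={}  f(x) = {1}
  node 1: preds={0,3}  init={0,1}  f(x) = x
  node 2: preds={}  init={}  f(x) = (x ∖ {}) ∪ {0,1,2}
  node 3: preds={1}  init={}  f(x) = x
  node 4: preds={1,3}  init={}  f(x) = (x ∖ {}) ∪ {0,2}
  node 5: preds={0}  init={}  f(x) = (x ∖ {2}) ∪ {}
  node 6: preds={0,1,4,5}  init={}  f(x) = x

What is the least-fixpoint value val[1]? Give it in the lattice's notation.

{0,1}

Trace (9 dequeues):
  [1] u=0 | in {} | out {1} | prev {} | push {}
  [2] u=1 | in {1} | out {0,1} | ==
  [3] u=2 | in {} | out {0,1,2} | prev {} | push {}
  [4] u=3 | in {0,1} | out {0,1} | prev {} | push {1}
  [5] u=4 | in {0,1} | out {0,1,2} | prev {} | push {0}
  [6] u=5 | in {1} | out {1} | prev {} | push {}
  [7] u=6 | in {0,1,2} | out {0,1,2} | prev {} | push {}
  [8] u=1 | in {0,1} | out {0,1} | ==
  [9] u=0 | in {0,1,2} | out {1} | ==

Converged values:
  [0] {1}
  [1] {0,1}
  [2] {0,1,2}
  [3] {0,1}
  [4] {0,1,2}
  [5] {1}
  [6] {0,1,2}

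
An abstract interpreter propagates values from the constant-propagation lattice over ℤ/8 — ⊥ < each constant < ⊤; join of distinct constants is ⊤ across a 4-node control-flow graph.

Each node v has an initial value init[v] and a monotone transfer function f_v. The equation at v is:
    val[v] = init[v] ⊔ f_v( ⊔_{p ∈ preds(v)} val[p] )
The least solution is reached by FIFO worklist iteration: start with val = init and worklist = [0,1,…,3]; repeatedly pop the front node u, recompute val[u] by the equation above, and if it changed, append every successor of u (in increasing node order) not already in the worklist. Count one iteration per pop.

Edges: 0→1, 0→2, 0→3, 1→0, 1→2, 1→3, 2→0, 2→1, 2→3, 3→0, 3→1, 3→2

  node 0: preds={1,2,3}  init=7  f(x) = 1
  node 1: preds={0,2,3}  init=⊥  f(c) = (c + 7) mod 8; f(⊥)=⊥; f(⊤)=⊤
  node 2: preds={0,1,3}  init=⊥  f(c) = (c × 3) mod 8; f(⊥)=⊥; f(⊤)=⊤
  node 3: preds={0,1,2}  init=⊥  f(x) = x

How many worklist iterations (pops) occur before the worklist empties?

Trace (7 dequeues):
  [1] u=0 | in ⊥ | out ⊤ | prev 7 | push {}
  [2] u=1 | in ⊤ | out ⊤ | prev ⊥ | push {0}
  [3] u=2 | in ⊤ | out ⊤ | prev ⊥ | push {1}
  [4] u=3 | in ⊤ | out ⊤ | prev ⊥ | push {2}
  [5] u=0 | in ⊤ | out ⊤ | ==
  [6] u=1 | in ⊤ | out ⊤ | ==
  [7] u=2 | in ⊤ | out ⊤ | ==

Converged values:
  [0] ⊤
  [1] ⊤
  [2] ⊤
  [3] ⊤

7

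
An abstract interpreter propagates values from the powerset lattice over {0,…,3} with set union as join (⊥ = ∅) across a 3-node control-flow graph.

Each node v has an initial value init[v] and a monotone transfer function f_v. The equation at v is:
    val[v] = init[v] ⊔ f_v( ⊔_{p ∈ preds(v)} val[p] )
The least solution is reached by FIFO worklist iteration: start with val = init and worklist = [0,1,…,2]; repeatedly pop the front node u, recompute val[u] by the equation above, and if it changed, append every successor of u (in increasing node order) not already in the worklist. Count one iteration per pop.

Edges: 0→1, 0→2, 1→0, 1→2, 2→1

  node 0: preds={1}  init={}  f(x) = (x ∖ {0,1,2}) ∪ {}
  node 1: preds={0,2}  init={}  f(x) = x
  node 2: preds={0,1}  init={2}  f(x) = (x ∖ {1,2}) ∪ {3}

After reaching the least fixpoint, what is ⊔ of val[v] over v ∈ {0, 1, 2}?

Trace (8 dequeues):
  [1] u=0 | in {} | out {} | ==
  [2] u=1 | in {2} | out {2} | prev {} | push {0}
  [3] u=2 | in {2} | out {2,3} | prev {2} | push {1}
  [4] u=0 | in {2} | out {} | ==
  [5] u=1 | in {2,3} | out {2,3} | prev {2} | push {0,2}
  [6] u=0 | in {2,3} | out {3} | prev {} | push {1}
  [7] u=2 | in {2,3} | out {2,3} | ==
  [8] u=1 | in {2,3} | out {2,3} | ==

Converged values:
  [0] {3}
  [1] {2,3}
  [2] {2,3}

{2,3}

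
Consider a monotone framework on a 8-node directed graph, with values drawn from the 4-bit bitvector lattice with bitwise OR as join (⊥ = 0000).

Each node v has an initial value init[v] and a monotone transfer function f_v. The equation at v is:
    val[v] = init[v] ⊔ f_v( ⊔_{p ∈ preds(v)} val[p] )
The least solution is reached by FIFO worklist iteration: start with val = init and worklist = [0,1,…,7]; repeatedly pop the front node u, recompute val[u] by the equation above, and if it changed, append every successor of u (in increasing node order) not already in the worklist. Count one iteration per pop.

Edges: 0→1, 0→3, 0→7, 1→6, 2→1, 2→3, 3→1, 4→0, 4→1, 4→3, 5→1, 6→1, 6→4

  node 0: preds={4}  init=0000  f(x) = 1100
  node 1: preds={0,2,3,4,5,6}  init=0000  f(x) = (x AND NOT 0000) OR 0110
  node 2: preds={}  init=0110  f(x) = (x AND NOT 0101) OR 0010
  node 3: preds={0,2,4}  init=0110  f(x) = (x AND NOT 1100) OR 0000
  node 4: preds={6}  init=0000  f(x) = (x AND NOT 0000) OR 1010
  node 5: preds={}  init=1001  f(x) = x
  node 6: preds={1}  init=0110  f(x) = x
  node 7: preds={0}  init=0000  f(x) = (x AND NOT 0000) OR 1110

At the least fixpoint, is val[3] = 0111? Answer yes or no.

Worklist (16 pops):
  #1 pop 0: in=0000 → 1100 (was 0000); enqueue []
  #2 pop 1: in=1111 → 1111 (was 0000); enqueue []
  #3 pop 2: in=0000 → 0110 (no change)
  #4 pop 3: in=1110 → 0110 (no change)
  #5 pop 4: in=0110 → 1110 (was 0000); enqueue [0,1,3]
  #6 pop 5: in=0000 → 1001 (no change)
  #7 pop 6: in=1111 → 1111 (was 0110); enqueue [4]
  #8 pop 7: in=1100 → 1110 (was 0000); enqueue []
  #9 pop 0: in=1110 → 1100 (no change)
  #10 pop 1: in=1111 → 1111 (no change)
  #11 pop 3: in=1110 → 0110 (no change)
  #12 pop 4: in=1111 → 1111 (was 1110); enqueue [0,1,3]
  #13 pop 0: in=1111 → 1100 (no change)
  #14 pop 1: in=1111 → 1111 (no change)
  #15 pop 3: in=1111 → 0111 (was 0110); enqueue [1]
  #16 pop 1: in=1111 → 1111 (no change)

Fixpoint:
  val[0] = 1100
  val[1] = 1111
  val[2] = 0110
  val[3] = 0111
  val[4] = 1111
  val[5] = 1001
  val[6] = 1111
  val[7] = 1110

yes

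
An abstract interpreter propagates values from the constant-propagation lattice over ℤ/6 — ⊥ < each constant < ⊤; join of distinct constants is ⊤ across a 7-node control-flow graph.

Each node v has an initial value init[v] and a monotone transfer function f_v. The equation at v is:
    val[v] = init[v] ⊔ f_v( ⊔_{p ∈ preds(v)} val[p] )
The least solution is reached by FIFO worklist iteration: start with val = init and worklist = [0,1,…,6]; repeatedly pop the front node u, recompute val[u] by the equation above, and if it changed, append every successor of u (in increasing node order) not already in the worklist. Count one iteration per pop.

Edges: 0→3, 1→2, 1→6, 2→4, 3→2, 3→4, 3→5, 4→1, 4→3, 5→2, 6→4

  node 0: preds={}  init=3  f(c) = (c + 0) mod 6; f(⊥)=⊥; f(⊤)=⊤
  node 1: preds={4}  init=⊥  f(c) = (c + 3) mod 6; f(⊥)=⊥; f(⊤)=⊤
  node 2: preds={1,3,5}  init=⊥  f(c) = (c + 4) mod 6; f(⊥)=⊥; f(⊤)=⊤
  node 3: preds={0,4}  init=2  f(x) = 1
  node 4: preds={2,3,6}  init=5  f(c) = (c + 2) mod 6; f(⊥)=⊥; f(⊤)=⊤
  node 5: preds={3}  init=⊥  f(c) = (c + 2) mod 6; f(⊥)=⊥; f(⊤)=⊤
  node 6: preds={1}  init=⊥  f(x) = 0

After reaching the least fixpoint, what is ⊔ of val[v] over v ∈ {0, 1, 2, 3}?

Worklist (13 pops):
  #1 pop 0: in=⊥ → 3 (no change)
  #2 pop 1: in=5 → 2 (was ⊥); enqueue []
  #3 pop 2: in=2 → 0 (was ⊥); enqueue []
  #4 pop 3: in=⊤ → ⊤ (was 2); enqueue [2]
  #5 pop 4: in=⊤ → ⊤ (was 5); enqueue [1,3]
  #6 pop 5: in=⊤ → ⊤ (was ⊥); enqueue []
  #7 pop 6: in=2 → 0 (was ⊥); enqueue [4]
  #8 pop 2: in=⊤ → ⊤ (was 0); enqueue []
  #9 pop 1: in=⊤ → ⊤ (was 2); enqueue [2,6]
  #10 pop 3: in=⊤ → ⊤ (no change)
  #11 pop 4: in=⊤ → ⊤ (no change)
  #12 pop 2: in=⊤ → ⊤ (no change)
  #13 pop 6: in=⊤ → 0 (no change)

Fixpoint:
  val[0] = 3
  val[1] = ⊤
  val[2] = ⊤
  val[3] = ⊤
  val[4] = ⊤
  val[5] = ⊤
  val[6] = 0

⊤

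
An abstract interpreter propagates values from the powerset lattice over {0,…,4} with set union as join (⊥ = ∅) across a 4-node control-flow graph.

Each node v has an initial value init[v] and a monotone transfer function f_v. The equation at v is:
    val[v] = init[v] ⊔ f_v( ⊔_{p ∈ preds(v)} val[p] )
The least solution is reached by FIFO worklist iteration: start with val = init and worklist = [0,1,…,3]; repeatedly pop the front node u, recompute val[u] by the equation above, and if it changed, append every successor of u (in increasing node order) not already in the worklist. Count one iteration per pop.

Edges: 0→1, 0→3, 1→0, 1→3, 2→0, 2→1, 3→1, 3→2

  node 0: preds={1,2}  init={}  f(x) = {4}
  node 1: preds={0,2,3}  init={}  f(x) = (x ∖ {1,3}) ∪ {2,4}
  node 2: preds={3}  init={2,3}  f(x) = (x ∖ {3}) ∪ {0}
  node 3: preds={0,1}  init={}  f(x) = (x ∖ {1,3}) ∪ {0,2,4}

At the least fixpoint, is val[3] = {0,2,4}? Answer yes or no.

Trace (10 dequeues):
  [1] u=0 | in {2,3} | out {4} | prev {} | push {}
  [2] u=1 | in {2,3,4} | out {2,4} | prev {} | push {0}
  [3] u=2 | in {} | out {0,2,3} | prev {2,3} | push {1}
  [4] u=3 | in {2,4} | out {0,2,4} | prev {} | push {2}
  [5] u=0 | in {0,2,3,4} | out {4} | ==
  [6] u=1 | in {0,2,3,4} | out {0,2,4} | prev {2,4} | push {0,3}
  [7] u=2 | in {0,2,4} | out {0,2,3,4} | prev {0,2,3} | push {1}
  [8] u=0 | in {0,2,3,4} | out {4} | ==
  [9] u=3 | in {0,2,4} | out {0,2,4} | ==
  [10] u=1 | in {0,2,3,4} | out {0,2,4} | ==

Converged values:
  [0] {4}
  [1] {0,2,4}
  [2] {0,2,3,4}
  [3] {0,2,4}

yes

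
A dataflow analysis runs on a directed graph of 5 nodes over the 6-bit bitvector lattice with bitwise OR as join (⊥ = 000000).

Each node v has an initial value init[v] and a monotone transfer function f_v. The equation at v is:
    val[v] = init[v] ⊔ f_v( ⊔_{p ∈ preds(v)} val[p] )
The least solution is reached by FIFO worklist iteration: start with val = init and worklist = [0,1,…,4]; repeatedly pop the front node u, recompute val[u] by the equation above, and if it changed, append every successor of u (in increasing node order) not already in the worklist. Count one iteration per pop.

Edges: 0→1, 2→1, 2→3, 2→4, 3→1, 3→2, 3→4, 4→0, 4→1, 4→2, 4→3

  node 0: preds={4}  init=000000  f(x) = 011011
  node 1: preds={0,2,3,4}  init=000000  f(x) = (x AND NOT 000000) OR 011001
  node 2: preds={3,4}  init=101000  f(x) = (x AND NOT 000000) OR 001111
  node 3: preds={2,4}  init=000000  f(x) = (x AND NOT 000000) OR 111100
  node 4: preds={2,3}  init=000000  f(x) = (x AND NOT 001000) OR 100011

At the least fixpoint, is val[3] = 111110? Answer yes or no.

no

Worklist (11 pops):
  #1 pop 0: in=000000 → 011011 (was 000000); enqueue []
  #2 pop 1: in=111011 → 111011 (was 000000); enqueue []
  #3 pop 2: in=000000 → 101111 (was 101000); enqueue [1]
  #4 pop 3: in=101111 → 111111 (was 000000); enqueue [2]
  #5 pop 4: in=111111 → 110111 (was 000000); enqueue [0,3]
  #6 pop 1: in=111111 → 111111 (was 111011); enqueue []
  #7 pop 2: in=111111 → 111111 (was 101111); enqueue [1,4]
  #8 pop 0: in=110111 → 011011 (no change)
  #9 pop 3: in=111111 → 111111 (no change)
  #10 pop 1: in=111111 → 111111 (no change)
  #11 pop 4: in=111111 → 110111 (no change)

Fixpoint:
  val[0] = 011011
  val[1] = 111111
  val[2] = 111111
  val[3] = 111111
  val[4] = 110111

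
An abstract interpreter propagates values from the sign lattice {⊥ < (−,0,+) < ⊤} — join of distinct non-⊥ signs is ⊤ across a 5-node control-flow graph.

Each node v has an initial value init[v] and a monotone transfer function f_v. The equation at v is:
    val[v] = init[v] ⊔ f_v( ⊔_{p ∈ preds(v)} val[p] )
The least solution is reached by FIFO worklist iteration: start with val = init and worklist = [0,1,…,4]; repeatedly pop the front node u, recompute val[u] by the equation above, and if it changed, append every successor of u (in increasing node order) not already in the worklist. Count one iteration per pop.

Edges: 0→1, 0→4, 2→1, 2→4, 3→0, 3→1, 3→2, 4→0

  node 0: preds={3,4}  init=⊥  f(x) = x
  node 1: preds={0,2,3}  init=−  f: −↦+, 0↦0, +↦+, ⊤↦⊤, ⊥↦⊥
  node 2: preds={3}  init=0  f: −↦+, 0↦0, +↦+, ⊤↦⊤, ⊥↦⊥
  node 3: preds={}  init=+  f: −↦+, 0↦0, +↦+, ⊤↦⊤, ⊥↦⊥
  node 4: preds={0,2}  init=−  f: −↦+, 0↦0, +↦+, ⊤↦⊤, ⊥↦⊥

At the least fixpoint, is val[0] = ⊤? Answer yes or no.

Iteration log — 7 steps:
  step 1. node 0  ⊔preds=⊤  new=⊤  old=⊥  +wl: 
  step 2. node 1  ⊔preds=⊤  new=⊤  old=−  +wl: 
  step 3. node 2  ⊔preds=+  new=⊤  old=0  +wl: 1
  step 4. node 3  ⊔preds=⊥  new=+  stable
  step 5. node 4  ⊔preds=⊤  new=⊤  old=−  +wl: 0
  step 6. node 1  ⊔preds=⊤  new=⊤  stable
  step 7. node 0  ⊔preds=⊤  new=⊤  stable

Least fixpoint reached:
  node 0: ⊤
  node 1: ⊤
  node 2: ⊤
  node 3: +
  node 4: ⊤

yes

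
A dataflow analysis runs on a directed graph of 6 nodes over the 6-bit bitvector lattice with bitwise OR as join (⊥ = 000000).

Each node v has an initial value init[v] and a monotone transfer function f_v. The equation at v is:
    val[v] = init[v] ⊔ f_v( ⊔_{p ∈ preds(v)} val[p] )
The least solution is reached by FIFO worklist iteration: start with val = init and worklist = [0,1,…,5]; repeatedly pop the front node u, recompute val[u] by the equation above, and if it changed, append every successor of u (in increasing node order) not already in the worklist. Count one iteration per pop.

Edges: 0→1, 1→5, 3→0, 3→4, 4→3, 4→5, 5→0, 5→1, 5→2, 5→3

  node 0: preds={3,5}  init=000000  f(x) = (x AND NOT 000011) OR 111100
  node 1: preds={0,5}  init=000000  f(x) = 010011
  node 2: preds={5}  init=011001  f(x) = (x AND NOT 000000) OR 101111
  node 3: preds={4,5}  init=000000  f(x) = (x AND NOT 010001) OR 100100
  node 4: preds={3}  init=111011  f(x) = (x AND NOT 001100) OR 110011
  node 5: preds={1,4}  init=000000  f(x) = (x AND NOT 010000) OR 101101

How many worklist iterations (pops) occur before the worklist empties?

10

Iteration log — 10 steps:
  step 1. node 0  ⊔preds=000000  new=111100  old=000000  +wl: 
  step 2. node 1  ⊔preds=111100  new=010011  old=000000  +wl: 
  step 3. node 2  ⊔preds=000000  new=111111  old=011001  +wl: 
  step 4. node 3  ⊔preds=111011  new=101110  old=000000  +wl: 0
  step 5. node 4  ⊔preds=101110  new=111011  stable
  step 6. node 5  ⊔preds=111011  new=101111  old=000000  +wl: 1,2,3
  step 7. node 0  ⊔preds=101111  new=111100  stable
  step 8. node 1  ⊔preds=111111  new=010011  stable
  step 9. node 2  ⊔preds=101111  new=111111  stable
  step 10. node 3  ⊔preds=111111  new=101110  stable

Least fixpoint reached:
  node 0: 111100
  node 1: 010011
  node 2: 111111
  node 3: 101110
  node 4: 111011
  node 5: 101111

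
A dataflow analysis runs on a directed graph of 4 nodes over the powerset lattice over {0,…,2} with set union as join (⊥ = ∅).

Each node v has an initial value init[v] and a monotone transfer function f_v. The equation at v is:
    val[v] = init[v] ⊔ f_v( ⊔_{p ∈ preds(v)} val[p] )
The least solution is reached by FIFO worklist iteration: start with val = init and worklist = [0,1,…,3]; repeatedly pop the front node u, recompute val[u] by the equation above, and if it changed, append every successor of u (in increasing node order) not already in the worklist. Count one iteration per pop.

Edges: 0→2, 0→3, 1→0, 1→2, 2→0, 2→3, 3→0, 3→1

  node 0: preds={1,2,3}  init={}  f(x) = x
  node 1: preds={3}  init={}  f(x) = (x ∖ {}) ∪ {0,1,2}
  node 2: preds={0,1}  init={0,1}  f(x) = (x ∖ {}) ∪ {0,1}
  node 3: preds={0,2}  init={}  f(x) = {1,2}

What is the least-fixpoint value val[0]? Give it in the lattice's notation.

{0,1,2}

Iteration log — 8 steps:
  step 1. node 0  ⊔preds={0,1}  new={0,1}  old={}  +wl: 
  step 2. node 1  ⊔preds={}  new={0,1,2}  old={}  +wl: 0
  step 3. node 2  ⊔preds={0,1,2}  new={0,1,2}  old={0,1}  +wl: 
  step 4. node 3  ⊔preds={0,1,2}  new={1,2}  old={}  +wl: 1
  step 5. node 0  ⊔preds={0,1,2}  new={0,1,2}  old={0,1}  +wl: 2,3
  step 6. node 1  ⊔preds={1,2}  new={0,1,2}  stable
  step 7. node 2  ⊔preds={0,1,2}  new={0,1,2}  stable
  step 8. node 3  ⊔preds={0,1,2}  new={1,2}  stable

Least fixpoint reached:
  node 0: {0,1,2}
  node 1: {0,1,2}
  node 2: {0,1,2}
  node 3: {1,2}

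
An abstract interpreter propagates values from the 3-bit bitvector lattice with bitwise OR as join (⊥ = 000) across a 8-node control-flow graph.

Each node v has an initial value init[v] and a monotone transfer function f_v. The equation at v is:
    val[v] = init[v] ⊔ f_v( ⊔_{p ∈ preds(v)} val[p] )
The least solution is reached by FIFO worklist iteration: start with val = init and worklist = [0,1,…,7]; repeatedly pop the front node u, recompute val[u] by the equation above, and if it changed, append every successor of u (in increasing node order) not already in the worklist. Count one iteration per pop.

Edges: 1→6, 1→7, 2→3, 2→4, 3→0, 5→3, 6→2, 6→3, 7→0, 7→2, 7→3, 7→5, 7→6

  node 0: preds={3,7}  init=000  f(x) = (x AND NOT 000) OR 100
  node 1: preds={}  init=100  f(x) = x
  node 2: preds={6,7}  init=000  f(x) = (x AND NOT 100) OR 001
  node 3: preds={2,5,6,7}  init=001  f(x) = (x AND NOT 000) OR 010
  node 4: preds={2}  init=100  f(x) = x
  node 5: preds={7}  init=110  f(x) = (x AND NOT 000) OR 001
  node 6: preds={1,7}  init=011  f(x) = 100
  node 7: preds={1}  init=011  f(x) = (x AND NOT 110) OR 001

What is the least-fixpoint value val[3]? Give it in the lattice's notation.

111

Worklist (11 pops):
  #1 pop 0: in=011 → 111 (was 000); enqueue []
  #2 pop 1: in=000 → 100 (no change)
  #3 pop 2: in=011 → 011 (was 000); enqueue []
  #4 pop 3: in=111 → 111 (was 001); enqueue [0]
  #5 pop 4: in=011 → 111 (was 100); enqueue []
  #6 pop 5: in=011 → 111 (was 110); enqueue [3]
  #7 pop 6: in=111 → 111 (was 011); enqueue [2]
  #8 pop 7: in=100 → 011 (no change)
  #9 pop 0: in=111 → 111 (no change)
  #10 pop 3: in=111 → 111 (no change)
  #11 pop 2: in=111 → 011 (no change)

Fixpoint:
  val[0] = 111
  val[1] = 100
  val[2] = 011
  val[3] = 111
  val[4] = 111
  val[5] = 111
  val[6] = 111
  val[7] = 011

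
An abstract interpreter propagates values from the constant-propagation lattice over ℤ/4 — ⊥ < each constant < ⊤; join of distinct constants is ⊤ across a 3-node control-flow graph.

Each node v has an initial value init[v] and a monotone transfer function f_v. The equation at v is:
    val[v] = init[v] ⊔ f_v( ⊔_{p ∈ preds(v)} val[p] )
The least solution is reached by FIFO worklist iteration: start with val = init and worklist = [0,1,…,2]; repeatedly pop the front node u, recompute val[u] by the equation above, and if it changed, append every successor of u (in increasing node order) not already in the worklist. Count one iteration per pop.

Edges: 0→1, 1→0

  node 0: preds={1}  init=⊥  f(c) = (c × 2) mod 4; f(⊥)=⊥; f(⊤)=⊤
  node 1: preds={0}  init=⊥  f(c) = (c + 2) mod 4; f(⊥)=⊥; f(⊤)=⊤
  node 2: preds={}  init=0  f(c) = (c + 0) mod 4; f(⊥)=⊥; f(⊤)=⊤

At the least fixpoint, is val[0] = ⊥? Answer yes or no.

yes

Iteration log — 3 steps:
  step 1. node 0  ⊔preds=⊥  new=⊥  stable
  step 2. node 1  ⊔preds=⊥  new=⊥  stable
  step 3. node 2  ⊔preds=⊥  new=0  stable

Least fixpoint reached:
  node 0: ⊥
  node 1: ⊥
  node 2: 0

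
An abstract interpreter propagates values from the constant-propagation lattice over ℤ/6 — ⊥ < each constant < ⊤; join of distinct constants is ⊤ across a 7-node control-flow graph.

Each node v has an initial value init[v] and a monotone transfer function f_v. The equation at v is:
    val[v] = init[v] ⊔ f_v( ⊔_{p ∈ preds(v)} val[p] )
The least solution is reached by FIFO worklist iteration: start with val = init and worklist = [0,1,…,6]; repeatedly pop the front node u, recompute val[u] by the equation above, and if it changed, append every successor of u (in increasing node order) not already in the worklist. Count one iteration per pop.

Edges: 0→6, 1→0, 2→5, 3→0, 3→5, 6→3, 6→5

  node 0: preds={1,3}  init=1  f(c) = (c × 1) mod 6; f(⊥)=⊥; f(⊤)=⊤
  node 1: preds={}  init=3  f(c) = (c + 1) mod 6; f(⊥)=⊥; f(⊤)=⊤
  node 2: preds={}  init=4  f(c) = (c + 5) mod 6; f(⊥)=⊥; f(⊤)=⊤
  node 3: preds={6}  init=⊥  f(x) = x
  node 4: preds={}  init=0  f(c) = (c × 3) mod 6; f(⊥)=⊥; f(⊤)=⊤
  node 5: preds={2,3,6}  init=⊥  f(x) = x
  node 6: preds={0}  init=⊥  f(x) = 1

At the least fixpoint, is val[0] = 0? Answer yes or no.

Iteration log — 10 steps:
  step 1. node 0  ⊔preds=3  new=⊤  old=1  +wl: 
  step 2. node 1  ⊔preds=⊥  new=3  stable
  step 3. node 2  ⊔preds=⊥  new=4  stable
  step 4. node 3  ⊔preds=⊥  new=⊥  stable
  step 5. node 4  ⊔preds=⊥  new=0  stable
  step 6. node 5  ⊔preds=4  new=4  old=⊥  +wl: 
  step 7. node 6  ⊔preds=⊤  new=1  old=⊥  +wl: 3,5
  step 8. node 3  ⊔preds=1  new=1  old=⊥  +wl: 0
  step 9. node 5  ⊔preds=⊤  new=⊤  old=4  +wl: 
  step 10. node 0  ⊔preds=⊤  new=⊤  stable

Least fixpoint reached:
  node 0: ⊤
  node 1: 3
  node 2: 4
  node 3: 1
  node 4: 0
  node 5: ⊤
  node 6: 1

no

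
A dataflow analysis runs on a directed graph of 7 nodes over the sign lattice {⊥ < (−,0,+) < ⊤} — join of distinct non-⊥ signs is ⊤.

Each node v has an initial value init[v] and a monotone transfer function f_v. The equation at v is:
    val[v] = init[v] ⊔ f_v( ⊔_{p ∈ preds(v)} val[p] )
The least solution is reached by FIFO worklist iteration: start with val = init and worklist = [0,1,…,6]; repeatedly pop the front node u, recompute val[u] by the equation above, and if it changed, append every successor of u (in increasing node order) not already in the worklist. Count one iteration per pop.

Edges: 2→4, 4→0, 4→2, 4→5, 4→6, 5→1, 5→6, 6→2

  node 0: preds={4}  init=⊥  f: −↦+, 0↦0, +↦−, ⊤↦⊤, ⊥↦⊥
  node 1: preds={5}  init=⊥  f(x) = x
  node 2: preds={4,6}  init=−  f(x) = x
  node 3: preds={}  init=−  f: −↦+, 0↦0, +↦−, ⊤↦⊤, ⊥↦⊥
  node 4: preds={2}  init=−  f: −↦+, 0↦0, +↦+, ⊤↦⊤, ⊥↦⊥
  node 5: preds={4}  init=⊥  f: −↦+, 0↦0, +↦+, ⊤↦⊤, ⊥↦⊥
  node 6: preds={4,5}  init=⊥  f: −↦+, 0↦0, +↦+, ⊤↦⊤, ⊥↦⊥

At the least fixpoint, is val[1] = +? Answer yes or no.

no

Worklist (11 pops):
  #1 pop 0: in=− → + (was ⊥); enqueue []
  #2 pop 1: in=⊥ → ⊥ (no change)
  #3 pop 2: in=− → − (no change)
  #4 pop 3: in=⊥ → − (no change)
  #5 pop 4: in=− → ⊤ (was −); enqueue [0,2]
  #6 pop 5: in=⊤ → ⊤ (was ⊥); enqueue [1]
  #7 pop 6: in=⊤ → ⊤ (was ⊥); enqueue []
  #8 pop 0: in=⊤ → ⊤ (was +); enqueue []
  #9 pop 2: in=⊤ → ⊤ (was −); enqueue [4]
  #10 pop 1: in=⊤ → ⊤ (was ⊥); enqueue []
  #11 pop 4: in=⊤ → ⊤ (no change)

Fixpoint:
  val[0] = ⊤
  val[1] = ⊤
  val[2] = ⊤
  val[3] = −
  val[4] = ⊤
  val[5] = ⊤
  val[6] = ⊤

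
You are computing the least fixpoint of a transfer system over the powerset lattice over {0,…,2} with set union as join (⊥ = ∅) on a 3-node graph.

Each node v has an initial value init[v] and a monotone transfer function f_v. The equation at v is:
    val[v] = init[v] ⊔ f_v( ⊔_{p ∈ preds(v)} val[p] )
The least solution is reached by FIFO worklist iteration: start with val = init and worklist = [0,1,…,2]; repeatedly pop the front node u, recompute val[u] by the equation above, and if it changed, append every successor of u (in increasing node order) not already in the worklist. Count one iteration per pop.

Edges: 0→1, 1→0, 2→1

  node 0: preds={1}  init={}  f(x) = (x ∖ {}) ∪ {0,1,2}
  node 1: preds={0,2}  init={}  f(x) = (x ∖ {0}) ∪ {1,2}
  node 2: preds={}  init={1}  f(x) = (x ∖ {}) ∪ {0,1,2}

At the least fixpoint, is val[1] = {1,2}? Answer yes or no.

yes

Worklist (5 pops):
  #1 pop 0: in={} → {0,1,2} (was {}); enqueue []
  #2 pop 1: in={0,1,2} → {1,2} (was {}); enqueue [0]
  #3 pop 2: in={} → {0,1,2} (was {1}); enqueue [1]
  #4 pop 0: in={1,2} → {0,1,2} (no change)
  #5 pop 1: in={0,1,2} → {1,2} (no change)

Fixpoint:
  val[0] = {0,1,2}
  val[1] = {1,2}
  val[2] = {0,1,2}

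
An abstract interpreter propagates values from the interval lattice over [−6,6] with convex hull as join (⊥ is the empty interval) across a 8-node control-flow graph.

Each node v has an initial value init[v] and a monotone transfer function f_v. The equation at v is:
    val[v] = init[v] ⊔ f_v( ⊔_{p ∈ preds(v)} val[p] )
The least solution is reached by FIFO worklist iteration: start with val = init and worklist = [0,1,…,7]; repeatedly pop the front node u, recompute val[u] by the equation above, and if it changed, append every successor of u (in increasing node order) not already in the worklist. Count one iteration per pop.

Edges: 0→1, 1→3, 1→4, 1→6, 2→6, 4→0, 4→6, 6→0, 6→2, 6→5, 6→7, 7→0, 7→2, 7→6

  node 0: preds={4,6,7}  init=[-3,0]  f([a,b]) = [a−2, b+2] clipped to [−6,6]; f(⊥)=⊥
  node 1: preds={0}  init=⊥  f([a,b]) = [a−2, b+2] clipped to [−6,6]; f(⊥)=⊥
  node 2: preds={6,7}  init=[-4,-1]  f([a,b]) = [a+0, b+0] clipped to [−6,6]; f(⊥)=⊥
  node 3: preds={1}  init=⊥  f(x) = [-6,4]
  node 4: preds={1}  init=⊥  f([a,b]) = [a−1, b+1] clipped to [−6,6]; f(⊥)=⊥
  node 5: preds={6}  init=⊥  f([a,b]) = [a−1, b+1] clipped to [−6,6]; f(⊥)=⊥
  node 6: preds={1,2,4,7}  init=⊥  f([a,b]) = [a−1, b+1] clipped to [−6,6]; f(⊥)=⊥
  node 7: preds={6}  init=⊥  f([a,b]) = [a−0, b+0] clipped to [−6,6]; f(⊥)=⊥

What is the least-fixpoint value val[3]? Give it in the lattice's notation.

[-6,4]

Worklist (27 pops):
  #1 pop 0: in=⊥ → [-3,0] (no change)
  #2 pop 1: in=[-3,0] → [-5,2] (was ⊥); enqueue []
  #3 pop 2: in=⊥ → [-4,-1] (no change)
  #4 pop 3: in=[-5,2] → [-6,4] (was ⊥); enqueue []
  #5 pop 4: in=[-5,2] → [-6,3] (was ⊥); enqueue [0]
  #6 pop 5: in=⊥ → ⊥ (no change)
  #7 pop 6: in=[-6,3] → [-6,4] (was ⊥); enqueue [2,5]
  #8 pop 7: in=[-6,4] → [-6,4] (was ⊥); enqueue [6]
  #9 pop 0: in=[-6,4] → [-6,6] (was [-3,0]); enqueue [1]
  #10 pop 2: in=[-6,4] → [-6,4] (was [-4,-1]); enqueue []
  #11 pop 5: in=[-6,4] → [-6,5] (was ⊥); enqueue []
  #12 pop 6: in=[-6,4] → [-6,5] (was [-6,4]); enqueue [0,2,5,7]
  #13 pop 1: in=[-6,6] → [-6,6] (was [-5,2]); enqueue [3,4,6]
  #14 pop 0: in=[-6,5] → [-6,6] (no change)
  #15 pop 2: in=[-6,5] → [-6,5] (was [-6,4]); enqueue []
  #16 pop 5: in=[-6,5] → [-6,6] (was [-6,5]); enqueue []
  #17 pop 7: in=[-6,5] → [-6,5] (was [-6,4]); enqueue [0,2]
  #18 pop 3: in=[-6,6] → [-6,4] (no change)
  #19 pop 4: in=[-6,6] → [-6,6] (was [-6,3]); enqueue []
  #20 pop 6: in=[-6,6] → [-6,6] (was [-6,5]); enqueue [5,7]
  #21 pop 0: in=[-6,6] → [-6,6] (no change)
  #22 pop 2: in=[-6,6] → [-6,6] (was [-6,5]); enqueue [6]
  #23 pop 5: in=[-6,6] → [-6,6] (no change)
  #24 pop 7: in=[-6,6] → [-6,6] (was [-6,5]); enqueue [0,2]
  #25 pop 6: in=[-6,6] → [-6,6] (no change)
  #26 pop 0: in=[-6,6] → [-6,6] (no change)
  #27 pop 2: in=[-6,6] → [-6,6] (no change)

Fixpoint:
  val[0] = [-6,6]
  val[1] = [-6,6]
  val[2] = [-6,6]
  val[3] = [-6,4]
  val[4] = [-6,6]
  val[5] = [-6,6]
  val[6] = [-6,6]
  val[7] = [-6,6]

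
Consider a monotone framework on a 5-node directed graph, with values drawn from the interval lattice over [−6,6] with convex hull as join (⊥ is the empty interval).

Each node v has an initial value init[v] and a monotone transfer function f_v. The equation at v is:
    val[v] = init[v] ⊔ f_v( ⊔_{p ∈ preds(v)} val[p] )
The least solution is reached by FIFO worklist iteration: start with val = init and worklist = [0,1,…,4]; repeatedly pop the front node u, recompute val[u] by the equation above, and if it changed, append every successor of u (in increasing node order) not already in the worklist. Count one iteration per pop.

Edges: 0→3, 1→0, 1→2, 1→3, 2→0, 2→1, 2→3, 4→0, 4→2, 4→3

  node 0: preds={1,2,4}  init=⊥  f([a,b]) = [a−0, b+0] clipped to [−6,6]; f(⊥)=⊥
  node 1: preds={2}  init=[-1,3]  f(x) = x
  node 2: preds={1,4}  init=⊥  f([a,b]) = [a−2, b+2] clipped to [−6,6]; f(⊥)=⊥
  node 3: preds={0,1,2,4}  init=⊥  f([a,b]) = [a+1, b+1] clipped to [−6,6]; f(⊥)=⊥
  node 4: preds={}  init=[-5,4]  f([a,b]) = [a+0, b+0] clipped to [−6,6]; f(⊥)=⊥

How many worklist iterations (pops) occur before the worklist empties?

10

Trace (10 dequeues):
  [1] u=0 | in [-5,4] | out [-5,4] | prev ⊥ | push {}
  [2] u=1 | in ⊥ | out [-1,3] | ==
  [3] u=2 | in [-5,4] | out [-6,6] | prev ⊥ | push {0,1}
  [4] u=3 | in [-6,6] | out [-5,6] | prev ⊥ | push {}
  [5] u=4 | in ⊥ | out [-5,4] | ==
  [6] u=0 | in [-6,6] | out [-6,6] | prev [-5,4] | push {3}
  [7] u=1 | in [-6,6] | out [-6,6] | prev [-1,3] | push {0,2}
  [8] u=3 | in [-6,6] | out [-5,6] | ==
  [9] u=0 | in [-6,6] | out [-6,6] | ==
  [10] u=2 | in [-6,6] | out [-6,6] | ==

Converged values:
  [0] [-6,6]
  [1] [-6,6]
  [2] [-6,6]
  [3] [-5,6]
  [4] [-5,4]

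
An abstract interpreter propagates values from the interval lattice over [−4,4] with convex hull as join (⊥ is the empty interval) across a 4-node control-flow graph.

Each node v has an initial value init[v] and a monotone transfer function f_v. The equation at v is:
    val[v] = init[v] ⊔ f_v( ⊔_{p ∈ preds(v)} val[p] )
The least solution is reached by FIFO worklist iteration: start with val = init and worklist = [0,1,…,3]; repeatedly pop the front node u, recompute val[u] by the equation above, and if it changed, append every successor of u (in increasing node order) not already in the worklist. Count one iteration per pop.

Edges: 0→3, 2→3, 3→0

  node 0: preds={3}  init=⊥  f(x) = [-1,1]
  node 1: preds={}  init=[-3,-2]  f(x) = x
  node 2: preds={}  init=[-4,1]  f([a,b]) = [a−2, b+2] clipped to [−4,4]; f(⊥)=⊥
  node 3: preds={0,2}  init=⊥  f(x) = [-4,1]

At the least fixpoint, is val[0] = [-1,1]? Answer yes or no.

Worklist (5 pops):
  #1 pop 0: in=⊥ → [-1,1] (was ⊥); enqueue []
  #2 pop 1: in=⊥ → [-3,-2] (no change)
  #3 pop 2: in=⊥ → [-4,1] (no change)
  #4 pop 3: in=[-4,1] → [-4,1] (was ⊥); enqueue [0]
  #5 pop 0: in=[-4,1] → [-1,1] (no change)

Fixpoint:
  val[0] = [-1,1]
  val[1] = [-3,-2]
  val[2] = [-4,1]
  val[3] = [-4,1]

yes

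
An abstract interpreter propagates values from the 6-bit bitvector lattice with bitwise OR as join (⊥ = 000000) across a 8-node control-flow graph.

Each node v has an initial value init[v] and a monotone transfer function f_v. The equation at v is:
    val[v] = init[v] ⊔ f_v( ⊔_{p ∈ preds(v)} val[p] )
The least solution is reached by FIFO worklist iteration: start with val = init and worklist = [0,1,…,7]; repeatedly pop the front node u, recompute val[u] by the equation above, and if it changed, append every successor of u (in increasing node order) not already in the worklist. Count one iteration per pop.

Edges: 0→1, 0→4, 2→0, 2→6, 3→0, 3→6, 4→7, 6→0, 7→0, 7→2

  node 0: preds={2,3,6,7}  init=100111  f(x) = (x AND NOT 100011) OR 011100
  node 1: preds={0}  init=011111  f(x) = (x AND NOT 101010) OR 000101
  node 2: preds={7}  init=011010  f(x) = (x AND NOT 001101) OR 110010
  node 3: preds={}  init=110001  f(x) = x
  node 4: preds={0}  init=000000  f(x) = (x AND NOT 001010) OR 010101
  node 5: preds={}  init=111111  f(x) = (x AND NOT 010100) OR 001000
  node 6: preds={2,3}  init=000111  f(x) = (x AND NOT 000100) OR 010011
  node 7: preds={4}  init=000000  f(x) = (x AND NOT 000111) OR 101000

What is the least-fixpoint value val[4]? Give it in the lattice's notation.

110101

Iteration log — 10 steps:
  step 1. node 0  ⊔preds=111111  new=111111  old=100111  +wl: 
  step 2. node 1  ⊔preds=111111  new=011111  stable
  step 3. node 2  ⊔preds=000000  new=111010  old=011010  +wl: 0
  step 4. node 3  ⊔preds=000000  new=110001  stable
  step 5. node 4  ⊔preds=111111  new=110101  old=000000  +wl: 
  step 6. node 5  ⊔preds=000000  new=111111  stable
  step 7. node 6  ⊔preds=111011  new=111111  old=000111  +wl: 
  step 8. node 7  ⊔preds=110101  new=111000  old=000000  +wl: 2
  step 9. node 0  ⊔preds=111111  new=111111  stable
  step 10. node 2  ⊔preds=111000  new=111010  stable

Least fixpoint reached:
  node 0: 111111
  node 1: 011111
  node 2: 111010
  node 3: 110001
  node 4: 110101
  node 5: 111111
  node 6: 111111
  node 7: 111000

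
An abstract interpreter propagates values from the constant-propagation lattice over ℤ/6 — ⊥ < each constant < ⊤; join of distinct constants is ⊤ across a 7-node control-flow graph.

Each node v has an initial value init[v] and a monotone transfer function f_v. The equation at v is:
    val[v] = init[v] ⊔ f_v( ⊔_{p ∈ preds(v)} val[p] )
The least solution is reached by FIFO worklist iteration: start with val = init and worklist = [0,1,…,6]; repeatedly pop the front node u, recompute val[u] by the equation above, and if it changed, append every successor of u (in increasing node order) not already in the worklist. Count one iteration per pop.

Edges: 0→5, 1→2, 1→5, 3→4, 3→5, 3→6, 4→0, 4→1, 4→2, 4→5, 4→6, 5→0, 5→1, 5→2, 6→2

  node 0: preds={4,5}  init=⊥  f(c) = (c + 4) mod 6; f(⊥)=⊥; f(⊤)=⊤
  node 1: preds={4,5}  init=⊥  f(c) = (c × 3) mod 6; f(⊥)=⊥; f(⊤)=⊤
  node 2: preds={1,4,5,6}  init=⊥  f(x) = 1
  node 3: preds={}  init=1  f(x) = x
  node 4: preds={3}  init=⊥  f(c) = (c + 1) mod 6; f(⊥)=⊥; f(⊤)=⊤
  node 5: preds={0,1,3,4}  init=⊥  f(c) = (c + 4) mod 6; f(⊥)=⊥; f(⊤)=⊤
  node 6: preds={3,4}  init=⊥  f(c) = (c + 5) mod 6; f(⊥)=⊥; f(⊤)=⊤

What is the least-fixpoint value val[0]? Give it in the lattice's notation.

Trace (11 dequeues):
  [1] u=0 | in ⊥ | out ⊥ | ==
  [2] u=1 | in ⊥ | out ⊥ | ==
  [3] u=2 | in ⊥ | out 1 | prev ⊥ | push {}
  [4] u=3 | in ⊥ | out 1 | ==
  [5] u=4 | in 1 | out 2 | prev ⊥ | push {0,1,2}
  [6] u=5 | in ⊤ | out ⊤ | prev ⊥ | push {}
  [7] u=6 | in ⊤ | out ⊤ | prev ⊥ | push {}
  [8] u=0 | in ⊤ | out ⊤ | prev ⊥ | push {5}
  [9] u=1 | in ⊤ | out ⊤ | prev ⊥ | push {}
  [10] u=2 | in ⊤ | out 1 | ==
  [11] u=5 | in ⊤ | out ⊤ | ==

Converged values:
  [0] ⊤
  [1] ⊤
  [2] 1
  [3] 1
  [4] 2
  [5] ⊤
  [6] ⊤

⊤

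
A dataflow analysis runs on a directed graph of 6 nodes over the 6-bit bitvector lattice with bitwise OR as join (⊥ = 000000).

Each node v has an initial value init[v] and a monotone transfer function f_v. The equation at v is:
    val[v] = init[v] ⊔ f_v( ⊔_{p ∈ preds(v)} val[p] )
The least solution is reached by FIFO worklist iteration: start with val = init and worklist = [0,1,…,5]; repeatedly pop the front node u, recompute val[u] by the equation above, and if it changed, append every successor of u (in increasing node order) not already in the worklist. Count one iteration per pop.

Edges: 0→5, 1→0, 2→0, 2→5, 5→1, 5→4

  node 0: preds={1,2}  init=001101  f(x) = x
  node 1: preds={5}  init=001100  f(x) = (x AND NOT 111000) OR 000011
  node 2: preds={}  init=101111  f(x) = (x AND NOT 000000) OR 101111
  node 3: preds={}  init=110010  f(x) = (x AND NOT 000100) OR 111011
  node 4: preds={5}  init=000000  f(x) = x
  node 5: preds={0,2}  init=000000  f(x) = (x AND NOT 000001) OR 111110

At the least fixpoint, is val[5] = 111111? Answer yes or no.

no

Trace (9 dequeues):
  [1] u=0 | in 101111 | out 101111 | prev 001101 | push {}
  [2] u=1 | in 000000 | out 001111 | prev 001100 | push {0}
  [3] u=2 | in 000000 | out 101111 | ==
  [4] u=3 | in 000000 | out 111011 | prev 110010 | push {}
  [5] u=4 | in 000000 | out 000000 | ==
  [6] u=5 | in 101111 | out 111110 | prev 000000 | push {1,4}
  [7] u=0 | in 101111 | out 101111 | ==
  [8] u=1 | in 111110 | out 001111 | ==
  [9] u=4 | in 111110 | out 111110 | prev 000000 | push {}

Converged values:
  [0] 101111
  [1] 001111
  [2] 101111
  [3] 111011
  [4] 111110
  [5] 111110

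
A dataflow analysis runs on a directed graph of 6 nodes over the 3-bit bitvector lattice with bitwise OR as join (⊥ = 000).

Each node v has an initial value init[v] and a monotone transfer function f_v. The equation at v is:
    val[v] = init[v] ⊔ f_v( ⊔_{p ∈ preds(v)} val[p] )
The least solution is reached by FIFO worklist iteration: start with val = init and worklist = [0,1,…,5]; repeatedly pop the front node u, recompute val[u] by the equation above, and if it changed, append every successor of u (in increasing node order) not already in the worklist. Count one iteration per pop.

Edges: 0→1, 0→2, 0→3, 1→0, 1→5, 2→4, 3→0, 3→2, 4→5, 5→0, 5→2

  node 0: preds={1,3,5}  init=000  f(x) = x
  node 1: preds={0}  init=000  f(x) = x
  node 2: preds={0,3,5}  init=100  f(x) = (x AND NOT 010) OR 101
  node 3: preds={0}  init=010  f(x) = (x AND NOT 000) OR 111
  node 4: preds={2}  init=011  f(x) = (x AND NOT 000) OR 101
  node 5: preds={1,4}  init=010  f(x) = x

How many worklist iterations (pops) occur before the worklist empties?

12

Worklist (12 pops):
  #1 pop 0: in=010 → 010 (was 000); enqueue []
  #2 pop 1: in=010 → 010 (was 000); enqueue [0]
  #3 pop 2: in=010 → 101 (was 100); enqueue []
  #4 pop 3: in=010 → 111 (was 010); enqueue [2]
  #5 pop 4: in=101 → 111 (was 011); enqueue []
  #6 pop 5: in=111 → 111 (was 010); enqueue []
  #7 pop 0: in=111 → 111 (was 010); enqueue [1,3]
  #8 pop 2: in=111 → 101 (no change)
  #9 pop 1: in=111 → 111 (was 010); enqueue [0,5]
  #10 pop 3: in=111 → 111 (no change)
  #11 pop 0: in=111 → 111 (no change)
  #12 pop 5: in=111 → 111 (no change)

Fixpoint:
  val[0] = 111
  val[1] = 111
  val[2] = 101
  val[3] = 111
  val[4] = 111
  val[5] = 111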